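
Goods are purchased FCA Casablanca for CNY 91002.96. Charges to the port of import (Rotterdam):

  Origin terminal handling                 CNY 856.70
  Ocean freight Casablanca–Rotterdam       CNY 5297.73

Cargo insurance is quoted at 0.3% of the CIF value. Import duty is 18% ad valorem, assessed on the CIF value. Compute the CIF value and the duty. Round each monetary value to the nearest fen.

Let C be the CIF value. C = FCA price + pre-shipment costs + freight + 0.3% × C
C − 0.3% × C = 91002.96 + 856.70 + 5297.73
0.997 × C = 97157.39
C = 97157.39 / 0.997 = 97449.74
Insurance premium = 0.3% × 97449.74 = 292.35
Import duty = 97449.74 × 18% = 17540.95

CIF value: CNY 97449.74; import duty: CNY 17540.95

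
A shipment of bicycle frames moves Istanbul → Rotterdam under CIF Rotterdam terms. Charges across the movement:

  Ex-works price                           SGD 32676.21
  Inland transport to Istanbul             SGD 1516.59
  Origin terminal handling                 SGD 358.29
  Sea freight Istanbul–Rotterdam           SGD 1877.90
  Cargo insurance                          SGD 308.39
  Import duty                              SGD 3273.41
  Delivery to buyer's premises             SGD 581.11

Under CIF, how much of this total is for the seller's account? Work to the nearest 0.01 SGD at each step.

CIF: the seller pays costs through ocean freight and marine insurance to the destination port.
Seller's account: goods 32676.21 + inland to port 1516.59 + origin terminal 358.29 + freight 1877.90 + insurance 308.39 = 36737.38
Buyer's account: duty 3273.41 + delivery 581.11 = 3854.52

Seller's account: SGD 36737.38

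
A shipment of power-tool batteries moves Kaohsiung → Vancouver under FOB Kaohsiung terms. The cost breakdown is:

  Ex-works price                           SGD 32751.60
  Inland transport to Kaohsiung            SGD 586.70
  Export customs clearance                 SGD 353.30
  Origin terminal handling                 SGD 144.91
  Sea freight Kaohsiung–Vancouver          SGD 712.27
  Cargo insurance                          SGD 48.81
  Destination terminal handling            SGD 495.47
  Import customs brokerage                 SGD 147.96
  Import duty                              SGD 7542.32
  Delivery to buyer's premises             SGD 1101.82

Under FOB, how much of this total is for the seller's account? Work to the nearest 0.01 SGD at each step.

Seller's account: SGD 33836.51

FOB: the seller bears costs until goods are on board at the origin port; the buyer bears freight, insurance and all costs thereafter.
Seller's account: goods 32751.60 + inland to port 586.70 + export clearance 353.30 + origin terminal 144.91 = 33836.51
Buyer's account: freight 712.27 + insurance 48.81 + destination terminal 495.47 + brokerage 147.96 + duty 7542.32 + delivery 1101.82 = 10048.65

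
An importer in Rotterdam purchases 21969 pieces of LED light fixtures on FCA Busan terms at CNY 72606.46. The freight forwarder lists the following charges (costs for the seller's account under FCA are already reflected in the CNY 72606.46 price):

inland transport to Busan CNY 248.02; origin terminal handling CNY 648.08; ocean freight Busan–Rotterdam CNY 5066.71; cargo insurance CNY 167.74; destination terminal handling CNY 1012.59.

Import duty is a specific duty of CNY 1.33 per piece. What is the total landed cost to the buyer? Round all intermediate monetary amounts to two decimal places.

Total landed cost: CNY 108720.35

FCA: the seller delivers export-cleared goods to the carrier; the buyer bears costs from that point.
Already in the invoice (seller's account under FCA): inland to port — exclude.
CIF value = FCA price + origin terminal + freight + insurance = 72606.46 + 648.08 + 5066.71 + 167.74 = 78488.99
Import duty = 21969 × 1.33 = 29218.77
Buyer bears: origin terminal 648.08 + freight 5066.71 + insurance 167.74 + destination terminal 1012.59 + duty 29218.77 = 36113.89
Landed cost = invoice 72606.46 + 36113.89 = 108720.35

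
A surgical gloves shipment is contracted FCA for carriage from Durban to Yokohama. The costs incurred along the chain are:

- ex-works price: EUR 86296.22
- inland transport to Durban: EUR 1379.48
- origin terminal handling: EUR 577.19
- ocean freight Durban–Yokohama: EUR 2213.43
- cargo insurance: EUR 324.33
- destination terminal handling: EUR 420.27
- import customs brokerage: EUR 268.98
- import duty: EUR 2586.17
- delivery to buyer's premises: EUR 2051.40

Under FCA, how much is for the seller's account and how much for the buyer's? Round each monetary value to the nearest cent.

FCA: the seller delivers export-cleared goods to the carrier; the buyer bears costs from that point.
Seller's account: goods 86296.22 + inland to port 1379.48 = 87675.70
Buyer's account: origin terminal 577.19 + freight 2213.43 + insurance 324.33 + destination terminal 420.27 + brokerage 268.98 + duty 2586.17 + delivery 2051.40 = 8441.77

Seller: EUR 87675.70; buyer: EUR 8441.77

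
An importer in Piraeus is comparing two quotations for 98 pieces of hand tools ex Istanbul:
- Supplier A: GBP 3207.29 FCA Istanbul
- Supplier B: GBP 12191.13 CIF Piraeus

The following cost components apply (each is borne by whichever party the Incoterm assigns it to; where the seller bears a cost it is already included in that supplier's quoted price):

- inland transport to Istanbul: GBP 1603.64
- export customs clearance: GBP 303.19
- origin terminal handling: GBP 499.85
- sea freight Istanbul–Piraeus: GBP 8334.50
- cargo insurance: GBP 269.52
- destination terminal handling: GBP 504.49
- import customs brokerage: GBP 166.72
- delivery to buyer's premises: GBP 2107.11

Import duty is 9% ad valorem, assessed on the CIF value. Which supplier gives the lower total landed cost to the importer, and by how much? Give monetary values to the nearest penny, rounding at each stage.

Supplier B is cheaper by GBP 130.83

Supplier A (FCA):
CIF value = FCA price + origin terminal + freight + insurance = 3207.29 + 499.85 + 8334.50 + 269.52 = 12311.16
Import duty = 12311.16 × 9% = 1108.00
Buyer bears (A): 499.85 + 8334.50 + 269.52 + 504.49 + 166.72 + 2107.11 = 11882.19
Landed cost (A) = invoice 3207.29 + 11882.19 + duty 1108.00 = 16197.48
Supplier B (CIF):
The CIF price already equals the CIF value: 12191.13
Import duty = 12191.13 × 9% = 1097.20
Buyer bears (B): 504.49 + 166.72 + 2107.11 = 2778.32
Landed cost (B) = invoice 12191.13 + 2778.32 + duty 1097.20 = 16066.65
Difference = |16197.48 − 16066.65| = 130.83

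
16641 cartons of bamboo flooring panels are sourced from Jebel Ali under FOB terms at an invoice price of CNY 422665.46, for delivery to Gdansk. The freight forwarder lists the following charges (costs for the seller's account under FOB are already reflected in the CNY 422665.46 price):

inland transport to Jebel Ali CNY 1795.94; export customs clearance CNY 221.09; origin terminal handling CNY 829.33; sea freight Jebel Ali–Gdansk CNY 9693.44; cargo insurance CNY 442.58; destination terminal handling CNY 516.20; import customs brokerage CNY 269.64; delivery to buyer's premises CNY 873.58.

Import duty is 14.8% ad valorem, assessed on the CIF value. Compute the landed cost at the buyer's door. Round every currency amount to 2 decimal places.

Total landed cost: CNY 498515.52

FOB: the seller bears costs until goods are on board at the origin port; the buyer bears freight, insurance and all costs thereafter.
Already in the invoice (seller's account under FOB): inland to port, export clearance, origin terminal — exclude.
CIF value = FOB price + freight + insurance = 422665.46 + 9693.44 + 442.58 = 432801.48
Import duty = 432801.48 × 14.8% = 64054.62
Buyer bears: freight 9693.44 + insurance 442.58 + destination terminal 516.20 + brokerage 269.64 + delivery 873.58 + duty 64054.62 = 75850.06
Landed cost = invoice 422665.46 + 75850.06 = 498515.52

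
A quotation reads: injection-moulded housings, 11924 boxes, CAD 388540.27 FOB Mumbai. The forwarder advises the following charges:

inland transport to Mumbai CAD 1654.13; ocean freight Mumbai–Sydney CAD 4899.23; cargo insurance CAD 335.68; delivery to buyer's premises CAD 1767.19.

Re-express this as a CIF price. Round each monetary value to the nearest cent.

Not relevant to the conversion: inland to port — on the seller under both FOB and CIF; already in the FOB price and stays in the CIF price. delivery — on the buyer under both terms; not part of either seller's price.
From FOB to CIF, the seller additionally bears: freight, insurance.
CIF price = 388540.27 + 4899.23 + 335.68 = 393775.18

CIF price: CAD 393775.18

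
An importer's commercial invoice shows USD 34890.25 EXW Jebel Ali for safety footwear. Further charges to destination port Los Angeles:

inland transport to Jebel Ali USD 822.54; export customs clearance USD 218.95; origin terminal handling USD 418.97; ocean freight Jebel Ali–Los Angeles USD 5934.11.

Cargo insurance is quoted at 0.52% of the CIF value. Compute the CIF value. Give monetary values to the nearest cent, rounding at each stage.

CIF value: USD 42505.85

Let C be the CIF value. C = EXW price + pre-shipment costs + freight + 0.52% × C
C − 0.52% × C = 34890.25 + 822.54 + 218.95 + 418.97 + 5934.11
0.9948 × C = 42284.82
C = 42284.82 / 0.9948 = 42505.85
Insurance premium = 0.52% × 42505.85 = 221.03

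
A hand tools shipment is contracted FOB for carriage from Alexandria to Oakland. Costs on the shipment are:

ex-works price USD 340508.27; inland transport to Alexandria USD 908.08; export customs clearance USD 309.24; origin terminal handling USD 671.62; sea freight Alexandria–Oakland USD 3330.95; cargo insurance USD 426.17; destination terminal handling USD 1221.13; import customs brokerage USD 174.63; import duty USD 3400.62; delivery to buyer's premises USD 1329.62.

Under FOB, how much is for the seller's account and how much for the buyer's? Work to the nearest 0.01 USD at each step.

Seller: USD 342397.21; buyer: USD 9883.12

FOB: the seller bears costs until goods are on board at the origin port; the buyer bears freight, insurance and all costs thereafter.
Seller's account: goods 340508.27 + inland to port 908.08 + export clearance 309.24 + origin terminal 671.62 = 342397.21
Buyer's account: freight 3330.95 + insurance 426.17 + destination terminal 1221.13 + brokerage 174.63 + duty 3400.62 + delivery 1329.62 = 9883.12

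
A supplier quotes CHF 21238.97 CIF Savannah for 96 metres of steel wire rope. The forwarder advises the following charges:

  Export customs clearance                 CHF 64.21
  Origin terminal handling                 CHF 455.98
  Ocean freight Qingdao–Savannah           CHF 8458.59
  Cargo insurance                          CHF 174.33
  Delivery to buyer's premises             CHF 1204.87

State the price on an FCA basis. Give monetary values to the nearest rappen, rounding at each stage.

Not relevant to the conversion: export clearance — on the seller under both CIF and FCA; already in the CIF price and stays in the FCA price. delivery — on the buyer under both terms; not part of either seller's price.
From CIF to FCA, the seller no longer bears: origin terminal, freight, insurance.
FCA price = 21238.97 − 455.98 − 8458.59 − 174.33 = 12150.07

FCA price: CHF 12150.07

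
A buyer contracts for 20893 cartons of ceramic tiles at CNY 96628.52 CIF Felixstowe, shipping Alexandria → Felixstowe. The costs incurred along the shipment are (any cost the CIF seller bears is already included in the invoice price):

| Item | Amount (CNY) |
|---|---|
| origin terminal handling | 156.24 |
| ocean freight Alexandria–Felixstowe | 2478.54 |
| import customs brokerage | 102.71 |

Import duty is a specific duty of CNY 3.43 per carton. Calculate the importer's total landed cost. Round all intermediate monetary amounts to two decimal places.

CIF: the seller pays costs through ocean freight and marine insurance to the destination port.
Already in the invoice (seller's account under CIF): origin terminal, freight — exclude.
The CIF price already equals the CIF value: 96628.52
Import duty = 20893 × 3.43 = 71662.99
Buyer bears: brokerage 102.71 + duty 71662.99 = 71765.70
Landed cost = invoice 96628.52 + 71765.70 = 168394.22

Total landed cost: CNY 168394.22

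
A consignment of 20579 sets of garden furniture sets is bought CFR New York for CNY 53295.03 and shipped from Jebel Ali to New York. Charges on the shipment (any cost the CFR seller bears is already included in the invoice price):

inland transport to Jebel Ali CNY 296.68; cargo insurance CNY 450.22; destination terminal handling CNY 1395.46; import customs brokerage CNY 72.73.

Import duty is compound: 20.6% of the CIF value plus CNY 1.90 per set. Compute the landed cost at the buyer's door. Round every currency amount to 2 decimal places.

CFR: the seller pays costs through ocean freight to the destination port, but not insurance.
Already in the invoice (seller's account under CFR): inland to port — exclude.
CIF value = CFR price + insurance = 53295.03 + 450.22 = 53745.25
Ad valorem component: 53745.25 × 20.6% = 11071.52
Specific component: 20579 × 1.90 = 39100.10
Import duty = 11071.52 + 39100.10 = 50171.62
Buyer bears: insurance 450.22 + destination terminal 1395.46 + brokerage 72.73 + duty 50171.62 = 52090.03
Landed cost = invoice 53295.03 + 52090.03 = 105385.06

Total landed cost: CNY 105385.06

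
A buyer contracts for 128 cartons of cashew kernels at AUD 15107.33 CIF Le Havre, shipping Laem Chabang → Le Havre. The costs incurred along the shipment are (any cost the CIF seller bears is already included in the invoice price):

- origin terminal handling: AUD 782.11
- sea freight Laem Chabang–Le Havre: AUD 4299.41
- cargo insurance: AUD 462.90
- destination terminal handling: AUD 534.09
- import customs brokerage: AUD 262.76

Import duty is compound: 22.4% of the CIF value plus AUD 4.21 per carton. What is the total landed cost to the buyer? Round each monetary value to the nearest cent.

CIF: the seller pays costs through ocean freight and marine insurance to the destination port.
Already in the invoice (seller's account under CIF): origin terminal, freight, insurance — exclude.
The CIF price already equals the CIF value: 15107.33
Ad valorem component: 15107.33 × 22.4% = 3384.04
Specific component: 128 × 4.21 = 538.88
Import duty = 3384.04 + 538.88 = 3922.92
Buyer bears: destination terminal 534.09 + brokerage 262.76 + duty 3922.92 = 4719.77
Landed cost = invoice 15107.33 + 4719.77 = 19827.10

Total landed cost: AUD 19827.10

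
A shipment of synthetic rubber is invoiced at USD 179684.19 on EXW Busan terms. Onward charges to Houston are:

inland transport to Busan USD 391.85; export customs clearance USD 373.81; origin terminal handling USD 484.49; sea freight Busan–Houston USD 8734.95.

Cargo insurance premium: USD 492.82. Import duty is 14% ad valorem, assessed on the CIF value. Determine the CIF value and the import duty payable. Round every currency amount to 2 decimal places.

CIF = EXW price + pre-shipment costs + freight + insurance
CIF = 179684.19 + 391.85 + 373.81 + 484.49 + 8734.95 + 492.82 = 190162.11
Import duty = 190162.11 × 14% = 26622.70

CIF value: USD 190162.11; import duty: USD 26622.70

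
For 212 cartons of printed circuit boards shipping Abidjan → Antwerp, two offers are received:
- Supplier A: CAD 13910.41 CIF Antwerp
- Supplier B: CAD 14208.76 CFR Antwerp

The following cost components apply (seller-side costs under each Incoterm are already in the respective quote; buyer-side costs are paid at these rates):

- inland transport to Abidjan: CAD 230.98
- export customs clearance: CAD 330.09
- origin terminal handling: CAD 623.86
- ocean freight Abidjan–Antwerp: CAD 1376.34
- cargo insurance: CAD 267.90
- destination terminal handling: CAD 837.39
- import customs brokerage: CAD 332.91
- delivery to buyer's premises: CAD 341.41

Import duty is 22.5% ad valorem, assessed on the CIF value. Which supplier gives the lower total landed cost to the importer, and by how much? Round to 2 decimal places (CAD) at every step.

Supplier A is cheaper by CAD 693.66

Supplier A (CIF):
The CIF price already equals the CIF value: 13910.41
Import duty = 13910.41 × 22.5% = 3129.84
Buyer bears (A): 837.39 + 332.91 + 341.41 = 1511.71
Landed cost (A) = invoice 13910.41 + 1511.71 + duty 3129.84 = 18551.96
Supplier B (CFR):
CIF value = CFR price + insurance = 14208.76 + 267.90 = 14476.66
Import duty = 14476.66 × 22.5% = 3257.25
Buyer bears (B): 267.90 + 837.39 + 332.91 + 341.41 = 1779.61
Landed cost (B) = invoice 14208.76 + 1779.61 + duty 3257.25 = 19245.62
Difference = |18551.96 − 19245.62| = 693.66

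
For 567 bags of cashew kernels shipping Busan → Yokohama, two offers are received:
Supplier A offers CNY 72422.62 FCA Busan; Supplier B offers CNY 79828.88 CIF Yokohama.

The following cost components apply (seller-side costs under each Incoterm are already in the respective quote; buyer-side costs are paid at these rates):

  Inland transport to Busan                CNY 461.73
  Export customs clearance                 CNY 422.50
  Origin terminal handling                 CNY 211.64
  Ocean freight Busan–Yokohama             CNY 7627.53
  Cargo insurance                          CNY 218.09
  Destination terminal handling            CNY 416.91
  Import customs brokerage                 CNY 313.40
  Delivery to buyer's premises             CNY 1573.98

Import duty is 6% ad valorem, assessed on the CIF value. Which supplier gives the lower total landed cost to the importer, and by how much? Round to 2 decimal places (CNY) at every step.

Supplier A (FCA):
CIF value = FCA price + origin terminal + freight + insurance = 72422.62 + 211.64 + 7627.53 + 218.09 = 80479.88
Import duty = 80479.88 × 6% = 4828.79
Buyer bears (A): 211.64 + 7627.53 + 218.09 + 416.91 + 313.40 + 1573.98 = 10361.55
Landed cost (A) = invoice 72422.62 + 10361.55 + duty 4828.79 = 87612.96
Supplier B (CIF):
The CIF price already equals the CIF value: 79828.88
Import duty = 79828.88 × 6% = 4789.73
Buyer bears (B): 416.91 + 313.40 + 1573.98 = 2304.29
Landed cost (B) = invoice 79828.88 + 2304.29 + duty 4789.73 = 86922.90
Difference = |87612.96 − 86922.90| = 690.06

Supplier B is cheaper by CNY 690.06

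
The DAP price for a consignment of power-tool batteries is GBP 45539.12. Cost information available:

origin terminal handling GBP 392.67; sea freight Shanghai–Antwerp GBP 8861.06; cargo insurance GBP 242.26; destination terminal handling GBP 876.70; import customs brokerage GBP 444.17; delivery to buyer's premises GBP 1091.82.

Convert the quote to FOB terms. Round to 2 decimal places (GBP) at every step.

FOB price: GBP 34467.28

Not relevant to the conversion: origin terminal — on the seller under both DAP and FOB; already in the DAP price and stays in the FOB price. brokerage — on the buyer under both terms; not part of either seller's price.
From DAP to FOB, the seller no longer bears: freight, insurance, destination terminal, delivery.
FOB price = 45539.12 − 8861.06 − 242.26 − 876.70 − 1091.82 = 34467.28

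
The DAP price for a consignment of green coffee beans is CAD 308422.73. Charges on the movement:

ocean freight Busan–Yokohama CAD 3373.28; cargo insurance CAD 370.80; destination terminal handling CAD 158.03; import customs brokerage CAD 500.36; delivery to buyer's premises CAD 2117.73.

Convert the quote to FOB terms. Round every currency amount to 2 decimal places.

FOB price: CAD 302402.89

Not relevant to the conversion: brokerage — on the buyer under both terms; not part of either seller's price.
From DAP to FOB, the seller no longer bears: freight, insurance, destination terminal, delivery.
FOB price = 308422.73 − 3373.28 − 370.80 − 158.03 − 2117.73 = 302402.89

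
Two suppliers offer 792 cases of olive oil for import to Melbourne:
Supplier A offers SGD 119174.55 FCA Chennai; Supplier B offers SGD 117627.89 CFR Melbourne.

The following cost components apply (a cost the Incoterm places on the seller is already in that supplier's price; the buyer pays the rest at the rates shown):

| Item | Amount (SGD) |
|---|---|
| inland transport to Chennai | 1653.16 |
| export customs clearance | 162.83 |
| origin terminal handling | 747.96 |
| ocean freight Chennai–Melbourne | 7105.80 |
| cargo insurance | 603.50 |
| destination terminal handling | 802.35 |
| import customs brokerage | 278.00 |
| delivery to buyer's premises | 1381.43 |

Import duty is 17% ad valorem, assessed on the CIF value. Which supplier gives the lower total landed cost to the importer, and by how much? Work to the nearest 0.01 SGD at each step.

Supplier A (FCA):
CIF value = FCA price + origin terminal + freight + insurance = 119174.55 + 747.96 + 7105.80 + 603.50 = 127631.81
Import duty = 127631.81 × 17% = 21697.41
Buyer bears (A): 747.96 + 7105.80 + 603.50 + 802.35 + 278.00 + 1381.43 = 10919.04
Landed cost (A) = invoice 119174.55 + 10919.04 + duty 21697.41 = 151791.00
Supplier B (CFR):
CIF value = CFR price + insurance = 117627.89 + 603.50 = 118231.39
Import duty = 118231.39 × 17% = 20099.34
Buyer bears (B): 603.50 + 802.35 + 278.00 + 1381.43 = 3065.28
Landed cost (B) = invoice 117627.89 + 3065.28 + duty 20099.34 = 140792.51
Difference = |151791.00 − 140792.51| = 10998.49

Supplier B is cheaper by SGD 10998.49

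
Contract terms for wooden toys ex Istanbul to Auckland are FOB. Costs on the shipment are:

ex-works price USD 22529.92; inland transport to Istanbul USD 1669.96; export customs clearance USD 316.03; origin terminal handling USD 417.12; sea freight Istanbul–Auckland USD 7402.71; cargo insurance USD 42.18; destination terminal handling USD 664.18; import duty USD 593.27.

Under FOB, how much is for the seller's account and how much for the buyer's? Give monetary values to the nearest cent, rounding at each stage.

FOB: the seller bears costs until goods are on board at the origin port; the buyer bears freight, insurance and all costs thereafter.
Seller's account: goods 22529.92 + inland to port 1669.96 + export clearance 316.03 + origin terminal 417.12 = 24933.03
Buyer's account: freight 7402.71 + insurance 42.18 + destination terminal 664.18 + duty 593.27 = 8702.34

Seller: USD 24933.03; buyer: USD 8702.34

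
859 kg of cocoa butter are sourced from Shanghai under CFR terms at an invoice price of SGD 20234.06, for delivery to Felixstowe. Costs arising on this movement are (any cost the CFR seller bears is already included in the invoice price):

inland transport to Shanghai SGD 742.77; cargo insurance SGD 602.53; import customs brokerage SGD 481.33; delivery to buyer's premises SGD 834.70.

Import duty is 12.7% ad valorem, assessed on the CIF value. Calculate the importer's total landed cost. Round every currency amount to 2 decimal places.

Total landed cost: SGD 24798.87

CFR: the seller pays costs through ocean freight to the destination port, but not insurance.
Already in the invoice (seller's account under CFR): inland to port — exclude.
CIF value = CFR price + insurance = 20234.06 + 602.53 = 20836.59
Import duty = 20836.59 × 12.7% = 2646.25
Buyer bears: insurance 602.53 + brokerage 481.33 + delivery 834.70 + duty 2646.25 = 4564.81
Landed cost = invoice 20234.06 + 4564.81 = 24798.87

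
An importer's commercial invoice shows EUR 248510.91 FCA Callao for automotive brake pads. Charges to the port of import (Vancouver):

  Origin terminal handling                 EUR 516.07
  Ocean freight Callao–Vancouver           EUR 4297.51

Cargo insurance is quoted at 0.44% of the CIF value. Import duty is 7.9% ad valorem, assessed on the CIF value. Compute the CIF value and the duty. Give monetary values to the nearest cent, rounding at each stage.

CIF value: EUR 254444.04; import duty: EUR 20101.08

Let C be the CIF value. C = FCA price + pre-shipment costs + freight + 0.44% × C
C − 0.44% × C = 248510.91 + 516.07 + 4297.51
0.9956 × C = 253324.49
C = 253324.49 / 0.9956 = 254444.04
Insurance premium = 0.44% × 254444.04 = 1119.55
Import duty = 254444.04 × 7.9% = 20101.08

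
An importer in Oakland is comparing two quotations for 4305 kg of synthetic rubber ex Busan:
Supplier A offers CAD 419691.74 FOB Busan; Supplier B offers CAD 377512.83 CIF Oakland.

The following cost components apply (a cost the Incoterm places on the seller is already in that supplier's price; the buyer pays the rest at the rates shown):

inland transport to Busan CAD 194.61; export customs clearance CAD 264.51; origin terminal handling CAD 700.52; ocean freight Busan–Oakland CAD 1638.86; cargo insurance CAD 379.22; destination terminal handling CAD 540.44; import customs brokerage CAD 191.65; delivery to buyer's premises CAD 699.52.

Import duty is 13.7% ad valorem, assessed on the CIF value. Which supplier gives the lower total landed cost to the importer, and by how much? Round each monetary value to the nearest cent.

Supplier B is cheaper by CAD 50251.98

Supplier A (FOB):
CIF value = FOB price + freight + insurance = 419691.74 + 1638.86 + 379.22 = 421709.82
Import duty = 421709.82 × 13.7% = 57774.25
Buyer bears (A): 1638.86 + 379.22 + 540.44 + 191.65 + 699.52 = 3449.69
Landed cost (A) = invoice 419691.74 + 3449.69 + duty 57774.25 = 480915.68
Supplier B (CIF):
The CIF price already equals the CIF value: 377512.83
Import duty = 377512.83 × 13.7% = 51719.26
Buyer bears (B): 540.44 + 191.65 + 699.52 = 1431.61
Landed cost (B) = invoice 377512.83 + 1431.61 + duty 51719.26 = 430663.70
Difference = |480915.68 − 430663.70| = 50251.98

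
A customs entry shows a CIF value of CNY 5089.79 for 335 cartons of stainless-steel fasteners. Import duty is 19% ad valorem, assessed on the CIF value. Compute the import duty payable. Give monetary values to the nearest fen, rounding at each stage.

Import duty: CNY 967.06

Import duty = 5089.79 × 19% = 967.06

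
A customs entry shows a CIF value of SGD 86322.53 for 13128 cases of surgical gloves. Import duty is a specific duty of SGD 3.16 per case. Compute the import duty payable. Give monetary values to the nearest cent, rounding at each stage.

Import duty = 13128 × 3.16 = 41484.48

Import duty: SGD 41484.48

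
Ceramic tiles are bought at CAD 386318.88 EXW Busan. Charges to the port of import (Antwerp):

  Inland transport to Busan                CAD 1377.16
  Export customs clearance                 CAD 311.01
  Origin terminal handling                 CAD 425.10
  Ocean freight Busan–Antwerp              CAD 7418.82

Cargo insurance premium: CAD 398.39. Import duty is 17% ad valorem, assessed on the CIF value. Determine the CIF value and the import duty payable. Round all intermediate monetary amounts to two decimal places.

CIF = EXW price + pre-shipment costs + freight + insurance
CIF = 386318.88 + 1377.16 + 311.01 + 425.10 + 7418.82 + 398.39 = 396249.36
Import duty = 396249.36 × 17% = 67362.39

CIF value: CAD 396249.36; import duty: CAD 67362.39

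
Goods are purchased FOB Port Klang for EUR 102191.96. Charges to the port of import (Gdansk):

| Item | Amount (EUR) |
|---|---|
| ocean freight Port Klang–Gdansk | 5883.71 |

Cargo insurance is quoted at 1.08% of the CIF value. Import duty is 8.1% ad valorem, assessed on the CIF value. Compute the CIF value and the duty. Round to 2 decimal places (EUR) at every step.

CIF value: EUR 109255.63; import duty: EUR 8849.71

Let C be the CIF value. C = FOB price + freight + 1.08% × C
C − 1.08% × C = 102191.96 + 5883.71
0.9892 × C = 108075.67
C = 108075.67 / 0.9892 = 109255.63
Insurance premium = 1.08% × 109255.63 = 1179.96
Import duty = 109255.63 × 8.1% = 8849.71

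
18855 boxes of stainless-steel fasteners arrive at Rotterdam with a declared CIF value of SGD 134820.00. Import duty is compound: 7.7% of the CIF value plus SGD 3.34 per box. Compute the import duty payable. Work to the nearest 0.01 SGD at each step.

Ad valorem component: 134820.00 × 7.7% = 10381.14
Specific component: 18855 × 3.34 = 62975.70
Import duty = 10381.14 + 62975.70 = 73356.84

Import duty: SGD 73356.84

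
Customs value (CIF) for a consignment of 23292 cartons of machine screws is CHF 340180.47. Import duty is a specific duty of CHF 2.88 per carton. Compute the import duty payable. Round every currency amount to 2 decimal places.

Import duty: CHF 67080.96

Import duty = 23292 × 2.88 = 67080.96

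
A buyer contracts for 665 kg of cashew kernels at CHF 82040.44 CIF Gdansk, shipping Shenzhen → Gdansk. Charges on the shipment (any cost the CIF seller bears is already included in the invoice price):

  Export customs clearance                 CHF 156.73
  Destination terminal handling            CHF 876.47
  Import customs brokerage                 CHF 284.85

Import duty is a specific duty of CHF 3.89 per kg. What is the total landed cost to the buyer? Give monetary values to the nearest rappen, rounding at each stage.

Total landed cost: CHF 85788.61

CIF: the seller pays costs through ocean freight and marine insurance to the destination port.
Already in the invoice (seller's account under CIF): export clearance — exclude.
The CIF price already equals the CIF value: 82040.44
Import duty = 665 × 3.89 = 2586.85
Buyer bears: destination terminal 876.47 + brokerage 284.85 + duty 2586.85 = 3748.17
Landed cost = invoice 82040.44 + 3748.17 = 85788.61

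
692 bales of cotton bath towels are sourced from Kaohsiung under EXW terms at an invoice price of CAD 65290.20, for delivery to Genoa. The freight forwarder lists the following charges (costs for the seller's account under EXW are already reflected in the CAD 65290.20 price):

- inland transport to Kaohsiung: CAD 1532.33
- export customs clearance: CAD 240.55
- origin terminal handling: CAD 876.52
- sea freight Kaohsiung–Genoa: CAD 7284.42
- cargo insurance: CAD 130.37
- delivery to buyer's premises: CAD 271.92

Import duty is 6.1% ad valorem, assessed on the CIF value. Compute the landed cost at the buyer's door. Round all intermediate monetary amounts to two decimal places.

EXW: the seller makes goods available at their premises; the buyer bears all onward costs.
CIF value = EXW price + inland to port + export clearance + origin terminal + freight + insurance = 65290.20 + 1532.33 + 240.55 + 876.52 + 7284.42 + 130.37 = 75354.39
Import duty = 75354.39 × 6.1% = 4596.62
Buyer bears: inland to port 1532.33 + export clearance 240.55 + origin terminal 876.52 + freight 7284.42 + insurance 130.37 + delivery 271.92 + duty 4596.62 = 14932.73
Landed cost = invoice 65290.20 + 14932.73 = 80222.93

Total landed cost: CAD 80222.93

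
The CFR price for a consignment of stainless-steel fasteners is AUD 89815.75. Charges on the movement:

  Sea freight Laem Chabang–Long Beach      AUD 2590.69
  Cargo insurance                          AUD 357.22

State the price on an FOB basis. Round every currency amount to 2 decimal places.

Not relevant to the conversion: insurance — on the buyer under both terms; not part of either seller's price.
From CFR to FOB, the seller no longer bears: freight.
FOB price = 89815.75 − 2590.69 = 87225.06

FOB price: AUD 87225.06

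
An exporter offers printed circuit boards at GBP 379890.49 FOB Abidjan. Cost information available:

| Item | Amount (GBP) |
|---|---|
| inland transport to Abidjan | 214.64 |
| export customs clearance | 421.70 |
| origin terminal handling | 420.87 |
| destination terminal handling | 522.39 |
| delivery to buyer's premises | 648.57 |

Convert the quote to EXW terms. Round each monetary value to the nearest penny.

EXW price: GBP 378833.28

Not relevant to the conversion: delivery, destination terminal — on the buyer under both terms; not part of either seller's price.
From FOB to EXW, the seller no longer bears: inland to port, export clearance, origin terminal.
EXW price = 379890.49 − 214.64 − 421.70 − 420.87 = 378833.28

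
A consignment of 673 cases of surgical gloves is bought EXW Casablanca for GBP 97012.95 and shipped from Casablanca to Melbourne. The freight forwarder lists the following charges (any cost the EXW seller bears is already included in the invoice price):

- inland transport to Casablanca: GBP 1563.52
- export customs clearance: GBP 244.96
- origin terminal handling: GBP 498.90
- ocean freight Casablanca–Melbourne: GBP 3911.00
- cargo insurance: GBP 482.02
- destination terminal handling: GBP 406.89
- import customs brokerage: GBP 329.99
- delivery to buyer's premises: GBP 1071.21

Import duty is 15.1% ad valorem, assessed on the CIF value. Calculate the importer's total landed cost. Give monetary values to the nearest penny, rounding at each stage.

EXW: the seller makes goods available at their premises; the buyer bears all onward costs.
CIF value = EXW price + inland to port + export clearance + origin terminal + freight + insurance = 97012.95 + 1563.52 + 244.96 + 498.90 + 3911.00 + 482.02 = 103713.35
Import duty = 103713.35 × 15.1% = 15660.72
Buyer bears: inland to port 1563.52 + export clearance 244.96 + origin terminal 498.90 + freight 3911.00 + insurance 482.02 + destination terminal 406.89 + brokerage 329.99 + delivery 1071.21 + duty 15660.72 = 24169.21
Landed cost = invoice 97012.95 + 24169.21 = 121182.16

Total landed cost: GBP 121182.16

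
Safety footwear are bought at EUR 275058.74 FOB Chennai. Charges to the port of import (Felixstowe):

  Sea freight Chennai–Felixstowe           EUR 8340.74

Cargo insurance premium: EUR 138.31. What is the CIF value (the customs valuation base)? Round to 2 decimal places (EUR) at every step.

CIF = FOB price + freight + insurance
CIF = 275058.74 + 8340.74 + 138.31 = 283537.79

CIF value: EUR 283537.79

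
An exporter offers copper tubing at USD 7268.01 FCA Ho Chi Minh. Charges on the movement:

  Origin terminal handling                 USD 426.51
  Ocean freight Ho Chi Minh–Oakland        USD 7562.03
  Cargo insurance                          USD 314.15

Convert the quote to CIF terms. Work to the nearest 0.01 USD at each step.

From FCA to CIF, the seller additionally bears: origin terminal, freight, insurance.
CIF price = 7268.01 + 426.51 + 7562.03 + 314.15 = 15570.70

CIF price: USD 15570.70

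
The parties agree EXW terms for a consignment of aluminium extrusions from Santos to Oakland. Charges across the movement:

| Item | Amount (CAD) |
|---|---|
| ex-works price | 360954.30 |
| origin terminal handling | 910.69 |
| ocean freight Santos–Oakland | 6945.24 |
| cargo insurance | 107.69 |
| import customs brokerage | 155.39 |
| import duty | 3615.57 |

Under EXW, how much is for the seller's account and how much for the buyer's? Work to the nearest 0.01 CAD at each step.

EXW: the seller makes goods available at their premises; the buyer bears all onward costs.
Seller's account: goods 360954.30 = 360954.30
Buyer's account: origin terminal 910.69 + freight 6945.24 + insurance 107.69 + brokerage 155.39 + duty 3615.57 = 11734.58

Seller: CAD 360954.30; buyer: CAD 11734.58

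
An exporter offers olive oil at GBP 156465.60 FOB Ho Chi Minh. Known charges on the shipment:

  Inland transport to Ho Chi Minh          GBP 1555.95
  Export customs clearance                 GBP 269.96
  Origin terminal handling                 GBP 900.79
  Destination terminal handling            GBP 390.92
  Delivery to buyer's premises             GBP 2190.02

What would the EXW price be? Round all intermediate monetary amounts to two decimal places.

EXW price: GBP 153738.90

Not relevant to the conversion: destination terminal, delivery — on the buyer under both terms; not part of either seller's price.
From FOB to EXW, the seller no longer bears: inland to port, export clearance, origin terminal.
EXW price = 156465.60 − 1555.95 − 269.96 − 900.79 = 153738.90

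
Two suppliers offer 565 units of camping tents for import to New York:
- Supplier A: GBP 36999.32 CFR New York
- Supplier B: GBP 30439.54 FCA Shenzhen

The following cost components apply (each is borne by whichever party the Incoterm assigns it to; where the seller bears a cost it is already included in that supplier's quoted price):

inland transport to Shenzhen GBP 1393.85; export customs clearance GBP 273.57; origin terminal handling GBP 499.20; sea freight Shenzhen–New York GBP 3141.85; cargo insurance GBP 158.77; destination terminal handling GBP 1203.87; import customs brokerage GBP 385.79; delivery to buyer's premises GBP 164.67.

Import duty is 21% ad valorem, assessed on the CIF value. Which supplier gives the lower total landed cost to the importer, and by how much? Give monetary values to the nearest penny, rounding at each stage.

Supplier B is cheaper by GBP 3531.66

Supplier A (CFR):
CIF value = CFR price + insurance = 36999.32 + 158.77 = 37158.09
Import duty = 37158.09 × 21% = 7803.20
Buyer bears (A): 158.77 + 1203.87 + 385.79 + 164.67 = 1913.10
Landed cost (A) = invoice 36999.32 + 1913.10 + duty 7803.20 = 46715.62
Supplier B (FCA):
CIF value = FCA price + origin terminal + freight + insurance = 30439.54 + 499.20 + 3141.85 + 158.77 = 34239.36
Import duty = 34239.36 × 21% = 7190.27
Buyer bears (B): 499.20 + 3141.85 + 158.77 + 1203.87 + 385.79 + 164.67 = 5554.15
Landed cost (B) = invoice 30439.54 + 5554.15 + duty 7190.27 = 43183.96
Difference = |46715.62 − 43183.96| = 3531.66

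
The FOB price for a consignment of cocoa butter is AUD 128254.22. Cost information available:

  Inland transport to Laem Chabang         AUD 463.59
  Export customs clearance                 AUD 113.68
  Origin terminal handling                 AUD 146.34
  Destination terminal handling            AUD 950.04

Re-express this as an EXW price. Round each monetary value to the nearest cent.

Not relevant to the conversion: destination terminal — on the buyer under both terms; not part of either seller's price.
From FOB to EXW, the seller no longer bears: inland to port, export clearance, origin terminal.
EXW price = 128254.22 − 463.59 − 113.68 − 146.34 = 127530.61

EXW price: AUD 127530.61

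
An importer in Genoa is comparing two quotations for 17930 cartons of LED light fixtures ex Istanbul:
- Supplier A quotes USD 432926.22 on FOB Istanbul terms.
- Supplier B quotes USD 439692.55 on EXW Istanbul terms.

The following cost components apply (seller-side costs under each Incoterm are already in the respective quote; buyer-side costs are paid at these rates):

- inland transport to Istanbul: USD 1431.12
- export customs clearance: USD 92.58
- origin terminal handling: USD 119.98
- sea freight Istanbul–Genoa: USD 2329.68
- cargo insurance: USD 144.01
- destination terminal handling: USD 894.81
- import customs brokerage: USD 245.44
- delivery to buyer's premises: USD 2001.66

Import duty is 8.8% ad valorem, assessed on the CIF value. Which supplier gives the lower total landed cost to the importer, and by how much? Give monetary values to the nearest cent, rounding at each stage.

Supplier A (FOB):
CIF value = FOB price + freight + insurance = 432926.22 + 2329.68 + 144.01 = 435399.91
Import duty = 435399.91 × 8.8% = 38315.19
Buyer bears (A): 2329.68 + 144.01 + 894.81 + 245.44 + 2001.66 = 5615.60
Landed cost (A) = invoice 432926.22 + 5615.60 + duty 38315.19 = 476857.01
Supplier B (EXW):
CIF value = EXW price + inland to port + export clearance + origin terminal + freight + insurance = 439692.55 + 1431.12 + 92.58 + 119.98 + 2329.68 + 144.01 = 443809.92
Import duty = 443809.92 × 8.8% = 39055.27
Buyer bears (B): 1431.12 + 92.58 + 119.98 + 2329.68 + 144.01 + 894.81 + 245.44 + 2001.66 = 7259.28
Landed cost (B) = invoice 439692.55 + 7259.28 + duty 39055.27 = 486007.10
Difference = |476857.01 − 486007.10| = 9150.09

Supplier A is cheaper by USD 9150.09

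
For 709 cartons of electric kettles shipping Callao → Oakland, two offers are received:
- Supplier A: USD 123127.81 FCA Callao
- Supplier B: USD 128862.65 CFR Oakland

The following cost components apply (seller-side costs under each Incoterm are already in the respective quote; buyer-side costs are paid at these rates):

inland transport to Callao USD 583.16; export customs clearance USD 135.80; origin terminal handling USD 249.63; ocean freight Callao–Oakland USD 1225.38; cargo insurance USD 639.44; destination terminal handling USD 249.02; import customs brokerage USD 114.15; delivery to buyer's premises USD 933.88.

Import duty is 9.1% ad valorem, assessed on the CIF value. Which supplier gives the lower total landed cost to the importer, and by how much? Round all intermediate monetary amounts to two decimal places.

Supplier A (FCA):
CIF value = FCA price + origin terminal + freight + insurance = 123127.81 + 249.63 + 1225.38 + 639.44 = 125242.26
Import duty = 125242.26 × 9.1% = 11397.05
Buyer bears (A): 249.63 + 1225.38 + 639.44 + 249.02 + 114.15 + 933.88 = 3411.50
Landed cost (A) = invoice 123127.81 + 3411.50 + duty 11397.05 = 137936.36
Supplier B (CFR):
CIF value = CFR price + insurance = 128862.65 + 639.44 = 129502.09
Import duty = 129502.09 × 9.1% = 11784.69
Buyer bears (B): 639.44 + 249.02 + 114.15 + 933.88 = 1936.49
Landed cost (B) = invoice 128862.65 + 1936.49 + duty 11784.69 = 142583.83
Difference = |137936.36 − 142583.83| = 4647.47

Supplier A is cheaper by USD 4647.47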